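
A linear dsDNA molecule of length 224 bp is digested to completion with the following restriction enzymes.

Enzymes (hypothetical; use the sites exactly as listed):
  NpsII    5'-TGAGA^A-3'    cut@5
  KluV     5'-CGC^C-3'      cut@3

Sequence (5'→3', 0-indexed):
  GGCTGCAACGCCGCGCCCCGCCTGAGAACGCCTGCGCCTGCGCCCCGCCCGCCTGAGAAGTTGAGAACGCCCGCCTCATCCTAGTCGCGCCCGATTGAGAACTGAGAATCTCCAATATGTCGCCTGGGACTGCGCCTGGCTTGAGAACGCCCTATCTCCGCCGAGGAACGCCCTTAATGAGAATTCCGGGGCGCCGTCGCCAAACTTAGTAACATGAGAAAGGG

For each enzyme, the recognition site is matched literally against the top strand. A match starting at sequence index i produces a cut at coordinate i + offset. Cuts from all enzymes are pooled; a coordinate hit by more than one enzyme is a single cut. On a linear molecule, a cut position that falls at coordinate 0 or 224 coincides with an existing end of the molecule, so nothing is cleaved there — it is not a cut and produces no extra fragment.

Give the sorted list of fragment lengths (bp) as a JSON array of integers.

Scan for sites:
  NpsII TGAGAA/5: at [22, 53, 61, 95, 102, 141, 177, 214] ⇒ [27, 58, 66, 100, 107, 146, 182, 219]
  KluV CGCC/3: at [8, 13, 18, 28, 34, 40, 45, 49, 67, 71, 87, 120, 132, 147, 158, 168, 191, 197] ⇒ [11, 16, 21, 31, 37, 43, 48, 52, 70, 74, 90, 123, 135, 150, 161, 171, 194, 200]

Pooled cuts: [11, 16, 21, 27, 31, 37, 43, 48, 52, 58, 66, 70, 74, 90, 100, 107, 123, 135, 146, 150, 161, 171, 182, 194, 200, 219]

Fragment lengths:
  [0,11): 11 bp
  [11,16): 5 bp
  [16,21): 5 bp
  [21,27): 6 bp
  [27,31): 4 bp
  [31,37): 6 bp
  [37,43): 6 bp
  [43,48): 5 bp
  [48,52): 4 bp
  [52,58): 6 bp
  [58,66): 8 bp
  [66,70): 4 bp
  [70,74): 4 bp
  [74,90): 16 bp
  [90,100): 10 bp
  [100,107): 7 bp
  [107,123): 16 bp
  [123,135): 12 bp
  [135,146): 11 bp
  [146,150): 4 bp
  [150,161): 11 bp
  [161,171): 10 bp
  [171,182): 11 bp
  [182,194): 12 bp
  [194,200): 6 bp
  [200,219): 19 bp
  [219,224): 5 bp

[4,4,4,4,4,5,5,5,5,6,6,6,6,6,7,8,10,10,11,11,11,11,12,12,16,16,19]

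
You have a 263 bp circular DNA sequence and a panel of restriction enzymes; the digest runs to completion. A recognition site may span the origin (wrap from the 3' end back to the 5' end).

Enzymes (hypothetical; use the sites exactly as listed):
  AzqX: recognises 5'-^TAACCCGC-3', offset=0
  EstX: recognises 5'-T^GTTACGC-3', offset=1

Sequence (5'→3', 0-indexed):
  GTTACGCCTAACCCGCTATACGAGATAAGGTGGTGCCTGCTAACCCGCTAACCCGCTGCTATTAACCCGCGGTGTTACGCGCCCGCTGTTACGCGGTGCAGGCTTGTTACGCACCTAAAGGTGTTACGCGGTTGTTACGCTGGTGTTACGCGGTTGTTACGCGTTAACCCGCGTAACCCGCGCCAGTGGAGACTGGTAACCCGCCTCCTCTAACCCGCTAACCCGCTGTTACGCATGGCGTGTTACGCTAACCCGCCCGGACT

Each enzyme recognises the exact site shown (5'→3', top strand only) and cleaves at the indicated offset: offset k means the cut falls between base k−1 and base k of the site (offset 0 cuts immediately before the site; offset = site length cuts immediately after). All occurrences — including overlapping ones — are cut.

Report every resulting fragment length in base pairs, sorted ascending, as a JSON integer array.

[7,8,8,8,9,9,9,11,11,11,11,14,14,14,14,15,17,18,23,32]

Site scan:
  AzqX (TAACCCGC, off=0): starts [8, 40, 48, 62, 164, 173, 196, 210, 218, 248] → cuts [8, 40, 48, 62, 164, 173, 196, 210, 218, 248]
  EstX (TGTTACGC, off=1): starts [72, 86, 104, 121, 132, 143, 154, 226, 240, 262] → cuts [0, 73, 87, 105, 122, 133, 144, 155, 227, 241]

All cut coordinates (distinct, sorted): [0, 8, 40, 48, 62, 73, 87, 105, 122, 133, 144, 155, 164, 173, 196, 210, 218, 227, 241, 248]

Fragments:
  0→8: 8 bp
  8→40: 32 bp
  40→48: 8 bp
  48→62: 14 bp
  62→73: 11 bp
  73→87: 14 bp
  87→105: 18 bp
  105→122: 17 bp
  122→133: 11 bp
  133→144: 11 bp
  144→155: 11 bp
  155→164: 9 bp
  164→173: 9 bp
  173→196: 23 bp
  196→210: 14 bp
  210→218: 8 bp
  218→227: 9 bp
  227→241: 14 bp
  241→248: 7 bp
  248→0 (wrap): 263-248+0 = 15 bp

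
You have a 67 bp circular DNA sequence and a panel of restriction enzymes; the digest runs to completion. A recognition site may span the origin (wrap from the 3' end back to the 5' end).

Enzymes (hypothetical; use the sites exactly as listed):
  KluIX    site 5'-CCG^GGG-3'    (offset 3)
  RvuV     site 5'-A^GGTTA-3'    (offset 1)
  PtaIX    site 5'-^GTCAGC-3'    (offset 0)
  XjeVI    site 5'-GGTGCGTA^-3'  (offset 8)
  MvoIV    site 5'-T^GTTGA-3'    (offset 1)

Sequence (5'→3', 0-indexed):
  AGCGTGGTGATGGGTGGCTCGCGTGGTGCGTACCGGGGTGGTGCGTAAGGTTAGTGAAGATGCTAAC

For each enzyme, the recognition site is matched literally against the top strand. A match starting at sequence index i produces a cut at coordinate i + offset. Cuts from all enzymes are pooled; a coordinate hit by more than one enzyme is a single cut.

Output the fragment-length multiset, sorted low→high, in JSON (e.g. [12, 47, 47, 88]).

[1,3,12,51]

Scan for sites:
  KluIX (CCGGGG, off=3): starts [32] → cuts [35]
  RvuV (AGGTTA, off=1): starts [47] → cuts [48]
  PtaIX (GTCAGC, off=0): no sites
  XjeVI (GGTGCGTA, off=8): starts [24, 39] → cuts [32, 47]
  MvoIV (TGTTGA, off=1): no sites

Pooled cuts: [32, 35, 47, 48]

Fragment lengths:
  32→35: 3 bp
  35→47: 12 bp
  47→48: 1 bp
  48→32 (wrap): 67-48+32 = 51 bp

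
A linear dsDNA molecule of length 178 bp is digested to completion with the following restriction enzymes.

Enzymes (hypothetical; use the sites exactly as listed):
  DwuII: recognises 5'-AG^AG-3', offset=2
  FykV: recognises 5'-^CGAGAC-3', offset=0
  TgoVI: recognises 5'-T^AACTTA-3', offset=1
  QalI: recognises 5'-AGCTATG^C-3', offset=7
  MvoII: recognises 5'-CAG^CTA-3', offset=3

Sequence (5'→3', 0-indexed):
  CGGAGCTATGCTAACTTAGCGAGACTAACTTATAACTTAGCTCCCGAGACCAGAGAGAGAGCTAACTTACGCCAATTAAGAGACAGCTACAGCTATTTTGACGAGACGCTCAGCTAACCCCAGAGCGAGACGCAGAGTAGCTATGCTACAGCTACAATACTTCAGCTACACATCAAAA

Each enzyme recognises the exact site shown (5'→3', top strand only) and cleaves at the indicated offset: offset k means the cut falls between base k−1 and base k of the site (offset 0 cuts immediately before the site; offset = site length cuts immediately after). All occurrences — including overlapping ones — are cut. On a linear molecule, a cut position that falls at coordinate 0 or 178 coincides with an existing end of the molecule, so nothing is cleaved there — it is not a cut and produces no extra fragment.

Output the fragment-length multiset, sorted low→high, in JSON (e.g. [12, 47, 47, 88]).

Site scan:
  DwuII AGAG/2: at [51, 53, 55, 57, 78, 121, 133] ⇒ [53, 55, 57, 59, 80, 123, 135]
  FykV CGAGAC/0: at [19, 44, 101, 125] ⇒ [19, 44, 101, 125]
  TgoVI TAACTTA/1: at [11, 25, 32, 62] ⇒ [12, 26, 33, 63]
  QalI AGCTATGC/7: at [3, 138] ⇒ [10, 145]
  MvoII CAGCTA/3: at [83, 89, 110, 148, 162] ⇒ [86, 92, 113, 151, 165]

All cut coordinates (distinct, sorted): [10, 12, 19, 26, 33, 44, 53, 55, 57, 59, 63, 80, 86, 92, 101, 113, 123, 125, 135, 145, 151, 165]

Fragments:
  [0,10): 10 bp
  [10,12): 2 bp
  [12,19): 7 bp
  [19,26): 7 bp
  [26,33): 7 bp
  [33,44): 11 bp
  [44,53): 9 bp
  [53,55): 2 bp
  [55,57): 2 bp
  [57,59): 2 bp
  [59,63): 4 bp
  [63,80): 17 bp
  [80,86): 6 bp
  [86,92): 6 bp
  [92,101): 9 bp
  [101,113): 12 bp
  [113,123): 10 bp
  [123,125): 2 bp
  [125,135): 10 bp
  [135,145): 10 bp
  [145,151): 6 bp
  [151,165): 14 bp
  [165,178): 13 bp

[2,2,2,2,2,4,6,6,6,7,7,7,9,9,10,10,10,10,11,12,13,14,17]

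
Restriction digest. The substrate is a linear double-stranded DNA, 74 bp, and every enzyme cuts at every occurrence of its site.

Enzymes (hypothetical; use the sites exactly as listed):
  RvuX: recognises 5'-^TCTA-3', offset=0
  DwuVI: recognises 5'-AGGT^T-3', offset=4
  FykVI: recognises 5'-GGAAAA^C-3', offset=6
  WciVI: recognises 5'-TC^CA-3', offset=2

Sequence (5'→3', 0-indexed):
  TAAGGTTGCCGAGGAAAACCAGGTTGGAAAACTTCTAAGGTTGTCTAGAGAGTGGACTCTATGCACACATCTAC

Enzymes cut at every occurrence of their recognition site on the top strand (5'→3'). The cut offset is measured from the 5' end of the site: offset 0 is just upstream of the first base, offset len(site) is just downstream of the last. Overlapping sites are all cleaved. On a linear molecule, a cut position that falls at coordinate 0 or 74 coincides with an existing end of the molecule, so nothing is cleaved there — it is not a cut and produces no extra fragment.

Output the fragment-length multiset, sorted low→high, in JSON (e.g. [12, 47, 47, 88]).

Scan for sites:
  RvuX TCTA/0: at [33, 43, 57, 69] ⇒ [33, 43, 57, 69]
  DwuVI AGGTT/4: at [2, 20, 37] ⇒ [6, 24, 41]
  FykVI GGAAAAC/6: at [12, 25] ⇒ [18, 31]
  WciVI (TCCA, off=2): no sites

Pooled cuts: [6, 18, 24, 31, 33, 41, 43, 57, 69]

Fragments:
  [0,6): 6 bp
  [6,18): 12 bp
  [18,24): 6 bp
  [24,31): 7 bp
  [31,33): 2 bp
  [33,41): 8 bp
  [41,43): 2 bp
  [43,57): 14 bp
  [57,69): 12 bp
  [69,74): 5 bp

[2,2,5,6,6,7,8,12,12,14]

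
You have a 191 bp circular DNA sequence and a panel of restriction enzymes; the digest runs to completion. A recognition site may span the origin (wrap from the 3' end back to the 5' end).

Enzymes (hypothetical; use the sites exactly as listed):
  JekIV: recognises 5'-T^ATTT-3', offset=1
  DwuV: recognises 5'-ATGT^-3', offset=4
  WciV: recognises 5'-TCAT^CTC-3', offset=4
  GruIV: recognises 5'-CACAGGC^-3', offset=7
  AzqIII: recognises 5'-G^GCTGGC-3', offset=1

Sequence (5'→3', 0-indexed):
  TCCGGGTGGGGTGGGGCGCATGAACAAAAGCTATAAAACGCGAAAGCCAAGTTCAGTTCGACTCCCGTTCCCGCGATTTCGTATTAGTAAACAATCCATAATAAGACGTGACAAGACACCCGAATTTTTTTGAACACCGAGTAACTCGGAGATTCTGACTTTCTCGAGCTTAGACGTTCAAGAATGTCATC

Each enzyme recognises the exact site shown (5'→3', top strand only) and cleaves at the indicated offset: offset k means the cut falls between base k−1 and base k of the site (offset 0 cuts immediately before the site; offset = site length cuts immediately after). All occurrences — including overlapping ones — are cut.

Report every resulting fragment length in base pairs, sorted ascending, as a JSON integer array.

[3,188]

Scan for sites:
  JekIV (TATTT, off=1): no sites
  DwuV (ATGT, off=4): starts [183] → cuts [187]
  WciV (TCATCTC, off=4): starts [186] → cuts [190]
  GruIV (CACAGGC, off=7): no sites
  AzqIII (GGCTGGC, off=1): no sites

All cut coordinates (distinct, sorted): [187, 190]

Fragment lengths:
  187→190: 3 bp
  190→187 (wrap): 191-190+187 = 188 bp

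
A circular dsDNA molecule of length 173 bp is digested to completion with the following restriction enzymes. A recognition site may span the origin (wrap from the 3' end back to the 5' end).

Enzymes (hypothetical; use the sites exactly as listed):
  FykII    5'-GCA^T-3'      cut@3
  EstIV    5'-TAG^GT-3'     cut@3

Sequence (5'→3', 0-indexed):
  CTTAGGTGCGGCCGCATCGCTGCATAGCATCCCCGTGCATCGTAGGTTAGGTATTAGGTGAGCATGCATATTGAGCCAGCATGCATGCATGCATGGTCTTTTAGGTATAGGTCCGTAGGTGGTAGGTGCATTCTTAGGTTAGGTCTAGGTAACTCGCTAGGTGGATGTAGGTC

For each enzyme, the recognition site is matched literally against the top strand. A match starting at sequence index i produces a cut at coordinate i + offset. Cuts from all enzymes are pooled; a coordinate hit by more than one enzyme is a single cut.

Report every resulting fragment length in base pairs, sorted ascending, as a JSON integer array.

[4,4,4,4,5,5,5,5,6,6,6,7,7,7,7,8,8,8,10,10,11,11,12,13]

Site scan:
  FykII (GCAT, off=3): starts [13, 21, 26, 36, 61, 65, 78, 82, 86, 90, 127] → cuts [16, 24, 29, 39, 64, 68, 81, 85, 89, 93, 130]
  EstIV (TAGGT, off=3): starts [2, 42, 47, 54, 101, 107, 115, 122, 134, 139, 145, 157, 167] → cuts [5, 45, 50, 57, 104, 110, 118, 125, 137, 142, 148, 160, 170]

Pooled cuts: [5, 16, 24, 29, 39, 45, 50, 57, 64, 68, 81, 85, 89, 93, 104, 110, 118, 125, 130, 137, 142, 148, 160, 170]

Fragments:
  5→16: 11 bp
  16→24: 8 bp
  24→29: 5 bp
  29→39: 10 bp
  39→45: 6 bp
  45→50: 5 bp
  50→57: 7 bp
  57→64: 7 bp
  64→68: 4 bp
  68→81: 13 bp
  81→85: 4 bp
  85→89: 4 bp
  89→93: 4 bp
  93→104: 11 bp
  104→110: 6 bp
  110→118: 8 bp
  118→125: 7 bp
  125→130: 5 bp
  130→137: 7 bp
  137→142: 5 bp
  142→148: 6 bp
  148→160: 12 bp
  160→170: 10 bp
  170→5 (wrap): 173-170+5 = 8 bp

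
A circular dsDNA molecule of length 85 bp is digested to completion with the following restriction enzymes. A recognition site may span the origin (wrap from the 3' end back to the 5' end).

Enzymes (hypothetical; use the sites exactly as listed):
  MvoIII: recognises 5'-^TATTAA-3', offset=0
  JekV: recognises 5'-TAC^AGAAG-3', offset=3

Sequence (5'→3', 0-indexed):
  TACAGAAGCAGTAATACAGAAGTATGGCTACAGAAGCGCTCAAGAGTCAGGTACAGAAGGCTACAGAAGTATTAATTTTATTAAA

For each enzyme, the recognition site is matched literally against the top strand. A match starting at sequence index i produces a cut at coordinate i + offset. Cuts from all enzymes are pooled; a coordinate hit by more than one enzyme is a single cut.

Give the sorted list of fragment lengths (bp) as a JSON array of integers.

[5,9,10,10,14,14,23]

Site scan:
  MvoIII TATTAA/0: at [69, 78] ⇒ [69, 78]
  JekV TACAGAAG/3: at [0, 14, 28, 51, 61] ⇒ [3, 17, 31, 54, 64]

All cut coordinates (distinct, sorted): [3, 17, 31, 54, 64, 69, 78]

Fragments:
  3→17: 14 bp
  17→31: 14 bp
  31→54: 23 bp
  54→64: 10 bp
  64→69: 5 bp
  69→78: 9 bp
  78→3 (wrap): 85-78+3 = 10 bp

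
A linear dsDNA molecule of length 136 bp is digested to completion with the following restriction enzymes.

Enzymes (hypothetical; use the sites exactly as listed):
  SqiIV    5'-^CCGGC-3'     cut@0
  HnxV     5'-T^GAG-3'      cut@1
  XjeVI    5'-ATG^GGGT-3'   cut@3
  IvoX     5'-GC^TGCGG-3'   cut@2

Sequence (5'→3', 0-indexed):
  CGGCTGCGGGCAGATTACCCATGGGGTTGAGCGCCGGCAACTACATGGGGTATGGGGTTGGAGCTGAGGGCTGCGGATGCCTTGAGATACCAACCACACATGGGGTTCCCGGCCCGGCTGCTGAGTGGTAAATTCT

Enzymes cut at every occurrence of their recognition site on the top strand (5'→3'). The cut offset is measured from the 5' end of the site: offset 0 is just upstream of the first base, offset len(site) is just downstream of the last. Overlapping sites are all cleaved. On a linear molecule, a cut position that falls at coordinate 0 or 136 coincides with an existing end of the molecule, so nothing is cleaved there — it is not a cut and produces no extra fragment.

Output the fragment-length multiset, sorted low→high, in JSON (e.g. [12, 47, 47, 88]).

Per-enzyme occurrences:
  SqiIV (CCGGC, off=0): starts [33, 108, 113] → cuts [33, 108, 113]
  HnxV (TGAG, off=1): starts [27, 64, 82, 121] → cuts [28, 65, 83, 122]
  XjeVI (ATGGGGT, off=3): starts [20, 44, 51, 99] → cuts [23, 47, 54, 102]
  IvoX (GCTGCGG, off=2): starts [2, 69] → cuts [4, 71]

All cut coordinates (distinct, sorted): [4, 23, 28, 33, 47, 54, 65, 71, 83, 102, 108, 113, 122]

Fragments:
  [0,4): 4 bp
  [4,23): 19 bp
  [23,28): 5 bp
  [28,33): 5 bp
  [33,47): 14 bp
  [47,54): 7 bp
  [54,65): 11 bp
  [65,71): 6 bp
  [71,83): 12 bp
  [83,102): 19 bp
  [102,108): 6 bp
  [108,113): 5 bp
  [113,122): 9 bp
  [122,136): 14 bp

[4,5,5,5,6,6,7,9,11,12,14,14,19,19]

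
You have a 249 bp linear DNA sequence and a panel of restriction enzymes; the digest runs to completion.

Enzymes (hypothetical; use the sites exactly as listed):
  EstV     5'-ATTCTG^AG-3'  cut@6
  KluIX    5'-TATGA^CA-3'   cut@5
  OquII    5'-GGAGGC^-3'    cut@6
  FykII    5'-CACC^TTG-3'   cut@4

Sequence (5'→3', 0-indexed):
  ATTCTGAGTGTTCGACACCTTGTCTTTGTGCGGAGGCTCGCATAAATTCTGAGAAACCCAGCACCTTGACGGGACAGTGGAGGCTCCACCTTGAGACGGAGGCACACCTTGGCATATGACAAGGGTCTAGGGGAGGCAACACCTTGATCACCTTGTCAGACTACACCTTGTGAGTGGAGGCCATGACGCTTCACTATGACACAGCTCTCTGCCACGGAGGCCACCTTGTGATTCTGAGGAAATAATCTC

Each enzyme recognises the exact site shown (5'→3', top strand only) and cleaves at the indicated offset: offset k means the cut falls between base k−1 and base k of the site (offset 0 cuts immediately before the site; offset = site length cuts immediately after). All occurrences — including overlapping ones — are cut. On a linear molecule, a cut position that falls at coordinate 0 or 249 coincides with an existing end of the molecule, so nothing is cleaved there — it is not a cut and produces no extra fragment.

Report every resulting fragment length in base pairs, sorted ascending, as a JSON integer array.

[4,5,6,6,6,9,11,11,13,13,13,14,14,14,15,18,18,18,19,22]

Per-enzyme occurrences:
  EstV ATTCTGAG/6: at [0, 45, 230] ⇒ [6, 51, 236]
  KluIX TATGACA/5: at [114, 194] ⇒ [119, 199]
  OquII GGAGGC/6: at [31, 78, 97, 131, 175, 215] ⇒ [37, 84, 103, 137, 181, 221]
  FykII CACCTTG/4: at [15, 61, 86, 104, 139, 148, 163, 221] ⇒ [19, 65, 90, 108, 143, 152, 167, 225]

All cut coordinates (distinct, sorted): [6, 19, 37, 51, 65, 84, 90, 103, 108, 119, 137, 143, 152, 167, 181, 199, 221, 225, 236]

Fragments:
  [0,6): 6 bp
  [6,19): 13 bp
  [19,37): 18 bp
  [37,51): 14 bp
  [51,65): 14 bp
  [65,84): 19 bp
  [84,90): 6 bp
  [90,103): 13 bp
  [103,108): 5 bp
  [108,119): 11 bp
  [119,137): 18 bp
  [137,143): 6 bp
  [143,152): 9 bp
  [152,167): 15 bp
  [167,181): 14 bp
  [181,199): 18 bp
  [199,221): 22 bp
  [221,225): 4 bp
  [225,236): 11 bp
  [236,249): 13 bp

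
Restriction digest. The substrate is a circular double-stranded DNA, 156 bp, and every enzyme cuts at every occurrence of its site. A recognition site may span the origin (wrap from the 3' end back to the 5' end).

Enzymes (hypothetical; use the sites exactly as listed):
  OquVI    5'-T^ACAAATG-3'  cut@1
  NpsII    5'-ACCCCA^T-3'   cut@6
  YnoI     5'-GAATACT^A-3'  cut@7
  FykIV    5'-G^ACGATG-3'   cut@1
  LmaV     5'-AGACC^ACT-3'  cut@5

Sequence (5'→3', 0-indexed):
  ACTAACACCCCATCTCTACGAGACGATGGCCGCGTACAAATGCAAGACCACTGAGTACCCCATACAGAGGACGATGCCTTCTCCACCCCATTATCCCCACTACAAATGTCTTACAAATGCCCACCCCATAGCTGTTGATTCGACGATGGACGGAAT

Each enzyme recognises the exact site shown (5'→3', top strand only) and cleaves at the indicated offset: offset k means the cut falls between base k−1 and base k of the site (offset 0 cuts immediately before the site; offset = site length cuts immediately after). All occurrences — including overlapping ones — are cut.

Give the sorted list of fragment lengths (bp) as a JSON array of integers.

Per-enzyme occurrences:
  OquVI (TACAAATG, off=1): starts [34, 100, 111] → cuts [35, 101, 112]
  NpsII (ACCCCAT, off=6): starts [6, 56, 84, 122] → cuts [12, 62, 90, 128]
  YnoI (GAATACTA, off=7): starts [152] → cuts [3]
  FykIV (GACGATG, off=1): starts [21, 69, 141] → cuts [22, 70, 142]
  LmaV (AGACCACT, off=5): starts [44] → cuts [49]

All cut coordinates (distinct, sorted): [3, 12, 22, 35, 49, 62, 70, 90, 101, 112, 128, 142]

Fragments:
  3→12: 9 bp
  12→22: 10 bp
  22→35: 13 bp
  35→49: 14 bp
  49→62: 13 bp
  62→70: 8 bp
  70→90: 20 bp
  90→101: 11 bp
  101→112: 11 bp
  112→128: 16 bp
  128→142: 14 bp
  142→3 (wrap): 156-142+3 = 17 bp

[8,9,10,11,11,13,13,14,14,16,17,20]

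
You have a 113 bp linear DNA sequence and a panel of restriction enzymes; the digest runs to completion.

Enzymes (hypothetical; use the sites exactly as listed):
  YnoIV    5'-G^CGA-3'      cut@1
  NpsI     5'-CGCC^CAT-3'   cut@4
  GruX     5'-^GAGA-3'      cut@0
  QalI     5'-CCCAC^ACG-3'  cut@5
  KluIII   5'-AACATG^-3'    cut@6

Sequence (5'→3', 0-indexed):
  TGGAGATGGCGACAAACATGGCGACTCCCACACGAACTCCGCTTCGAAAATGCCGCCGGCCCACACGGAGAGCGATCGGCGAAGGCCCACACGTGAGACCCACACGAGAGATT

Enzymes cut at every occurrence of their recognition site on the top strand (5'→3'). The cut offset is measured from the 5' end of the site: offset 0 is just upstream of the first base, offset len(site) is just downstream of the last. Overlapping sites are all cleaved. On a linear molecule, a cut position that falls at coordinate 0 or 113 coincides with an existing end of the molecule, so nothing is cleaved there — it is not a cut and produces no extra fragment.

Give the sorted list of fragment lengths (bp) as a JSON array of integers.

Per-enzyme occurrences:
  YnoIV (GCGA, off=1): starts [8, 20, 71, 78] → cuts [9, 21, 72, 79]
  NpsI (CGCCCAT, off=4): no sites
  GruX (GAGA, off=0): starts [2, 67, 94, 105, 107] → cuts [2, 67, 94, 105, 107]
  QalI (CCCACACG, off=5): starts [26, 59, 85, 98] → cuts [31, 64, 90, 103]
  KluIII (AACATG, off=6): starts [14] → cuts [20]

Pooled cuts: [2, 9, 20, 21, 31, 64, 67, 72, 79, 90, 94, 103, 105, 107]

Fragment lengths:
  [0,2): 2 bp
  [2,9): 7 bp
  [9,20): 11 bp
  [20,21): 1 bp
  [21,31): 10 bp
  [31,64): 33 bp
  [64,67): 3 bp
  [67,72): 5 bp
  [72,79): 7 bp
  [79,90): 11 bp
  [90,94): 4 bp
  [94,103): 9 bp
  [103,105): 2 bp
  [105,107): 2 bp
  [107,113): 6 bp

[1,2,2,2,3,4,5,6,7,7,9,10,11,11,33]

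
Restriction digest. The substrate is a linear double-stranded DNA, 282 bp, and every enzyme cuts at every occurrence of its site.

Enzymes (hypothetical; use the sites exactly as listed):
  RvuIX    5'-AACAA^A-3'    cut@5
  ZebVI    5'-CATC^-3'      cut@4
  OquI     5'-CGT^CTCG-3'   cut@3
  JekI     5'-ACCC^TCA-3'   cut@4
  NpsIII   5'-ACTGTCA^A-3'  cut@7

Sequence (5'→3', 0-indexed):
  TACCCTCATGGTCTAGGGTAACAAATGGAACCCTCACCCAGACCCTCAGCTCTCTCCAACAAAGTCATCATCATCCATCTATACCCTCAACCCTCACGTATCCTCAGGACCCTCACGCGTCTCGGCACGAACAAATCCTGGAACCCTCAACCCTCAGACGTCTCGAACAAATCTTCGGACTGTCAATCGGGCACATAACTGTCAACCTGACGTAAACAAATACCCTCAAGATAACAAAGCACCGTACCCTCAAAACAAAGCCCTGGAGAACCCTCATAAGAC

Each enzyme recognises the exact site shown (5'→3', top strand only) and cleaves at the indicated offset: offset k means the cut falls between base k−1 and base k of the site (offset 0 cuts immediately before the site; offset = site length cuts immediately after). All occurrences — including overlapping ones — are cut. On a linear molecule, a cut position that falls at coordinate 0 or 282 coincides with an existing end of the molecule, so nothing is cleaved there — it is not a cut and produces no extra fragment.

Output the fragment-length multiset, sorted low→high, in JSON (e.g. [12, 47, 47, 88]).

[3,3,4,5,6,7,7,7,7,8,8,9,9,9,9,12,12,12,12,14,15,15,15,17,19,19,19]

Per-enzyme occurrences:
  RvuIX (AACAAA, off=5): starts [19, 57, 129, 165, 214, 232, 253] → cuts [24, 62, 134, 170, 219, 237, 258]
  ZebVI (CATC, off=4): starts [65, 68, 71, 75] → cuts [69, 72, 75, 79]
  OquI (CGTCTCG, off=3): starts [117, 158] → cuts [120, 161]
  JekI (ACCCTCA, off=4): starts [1, 29, 41, 82, 89, 108, 142, 149, 221, 245, 269] → cuts [5, 33, 45, 86, 93, 112, 146, 153, 225, 249, 273]
  NpsIII (ACTGTCAA, off=7): starts [178, 197] → cuts [185, 204]

All cut coordinates (distinct, sorted): [5, 24, 33, 45, 62, 69, 72, 75, 79, 86, 93, 112, 120, 134, 146, 153, 161, 170, 185, 204, 219, 225, 237, 249, 258, 273]

Fragment lengths:
  [0,5): 5 bp
  [5,24): 19 bp
  [24,33): 9 bp
  [33,45): 12 bp
  [45,62): 17 bp
  [62,69): 7 bp
  [69,72): 3 bp
  [72,75): 3 bp
  [75,79): 4 bp
  [79,86): 7 bp
  [86,93): 7 bp
  [93,112): 19 bp
  [112,120): 8 bp
  [120,134): 14 bp
  [134,146): 12 bp
  [146,153): 7 bp
  [153,161): 8 bp
  [161,170): 9 bp
  [170,185): 15 bp
  [185,204): 19 bp
  [204,219): 15 bp
  [219,225): 6 bp
  [225,237): 12 bp
  [237,249): 12 bp
  [249,258): 9 bp
  [258,273): 15 bp
  [273,282): 9 bp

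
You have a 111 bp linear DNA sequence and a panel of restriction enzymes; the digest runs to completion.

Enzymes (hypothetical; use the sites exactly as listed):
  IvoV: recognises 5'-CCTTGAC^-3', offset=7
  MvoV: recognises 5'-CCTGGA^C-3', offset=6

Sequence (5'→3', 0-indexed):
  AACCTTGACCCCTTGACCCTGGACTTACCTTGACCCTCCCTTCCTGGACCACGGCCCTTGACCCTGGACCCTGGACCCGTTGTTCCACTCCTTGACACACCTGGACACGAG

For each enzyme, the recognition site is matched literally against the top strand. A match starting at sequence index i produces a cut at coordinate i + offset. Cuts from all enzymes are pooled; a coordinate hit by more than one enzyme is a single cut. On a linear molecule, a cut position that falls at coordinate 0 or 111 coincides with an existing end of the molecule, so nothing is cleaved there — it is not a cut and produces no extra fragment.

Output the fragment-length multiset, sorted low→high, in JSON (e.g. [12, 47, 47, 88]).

[6,6,6,7,8,9,9,11,14,14,21]

Site scan:
  IvoV CCTTGAC/7: at [2, 10, 27, 55, 89] ⇒ [9, 17, 34, 62, 96]
  MvoV CCTGGAC/6: at [17, 42, 62, 69, 99] ⇒ [23, 48, 68, 75, 105]

Pooled cuts: [9, 17, 23, 34, 48, 62, 68, 75, 96, 105]

Fragments:
  [0,9): 9 bp
  [9,17): 8 bp
  [17,23): 6 bp
  [23,34): 11 bp
  [34,48): 14 bp
  [48,62): 14 bp
  [62,68): 6 bp
  [68,75): 7 bp
  [75,96): 21 bp
  [96,105): 9 bp
  [105,111): 6 bp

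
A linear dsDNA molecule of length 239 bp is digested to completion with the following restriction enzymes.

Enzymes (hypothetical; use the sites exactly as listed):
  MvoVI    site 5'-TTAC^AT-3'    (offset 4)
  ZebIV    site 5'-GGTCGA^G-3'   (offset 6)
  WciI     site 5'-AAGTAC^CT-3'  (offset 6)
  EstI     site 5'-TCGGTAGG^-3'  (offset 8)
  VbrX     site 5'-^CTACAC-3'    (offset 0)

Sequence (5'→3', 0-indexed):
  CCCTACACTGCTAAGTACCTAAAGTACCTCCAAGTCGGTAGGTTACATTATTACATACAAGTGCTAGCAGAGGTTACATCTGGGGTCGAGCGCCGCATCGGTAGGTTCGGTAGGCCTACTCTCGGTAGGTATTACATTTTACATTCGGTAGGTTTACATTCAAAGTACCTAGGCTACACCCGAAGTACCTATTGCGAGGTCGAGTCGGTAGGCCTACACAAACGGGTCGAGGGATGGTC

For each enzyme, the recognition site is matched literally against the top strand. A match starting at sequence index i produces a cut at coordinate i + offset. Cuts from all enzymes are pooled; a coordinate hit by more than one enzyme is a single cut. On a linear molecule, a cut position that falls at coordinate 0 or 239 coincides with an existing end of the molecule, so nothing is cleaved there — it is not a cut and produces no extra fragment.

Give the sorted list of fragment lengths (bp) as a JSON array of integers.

[1,2,4,5,5,6,7,8,9,9,9,9,10,11,12,15,15,15,15,16,16,17,23]

Per-enzyme occurrences:
  MvoVI (TTACAT, off=4): starts [42, 50, 73, 131, 138, 153] → cuts [46, 54, 77, 135, 142, 157]
  ZebIV (GGTCGAG, off=6): starts [83, 197, 224] → cuts [89, 203, 230]
  WciI (AAGTACCT, off=6): starts [12, 21, 162, 182] → cuts [18, 27, 168, 188]
  EstI (TCGGTAGG, off=8): starts [34, 97, 106, 121, 144, 204] → cuts [42, 105, 114, 129, 152, 212]
  VbrX (CTACAC, off=0): starts [2, 173, 213] → cuts [2, 173, 213]

All cut coordinates (distinct, sorted): [2, 18, 27, 42, 46, 54, 77, 89, 105, 114, 129, 135, 142, 152, 157, 168, 173, 188, 203, 212, 213, 230]

Fragments:
  [0,2): 2 bp
  [2,18): 16 bp
  [18,27): 9 bp
  [27,42): 15 bp
  [42,46): 4 bp
  [46,54): 8 bp
  [54,77): 23 bp
  [77,89): 12 bp
  [89,105): 16 bp
  [105,114): 9 bp
  [114,129): 15 bp
  [129,135): 6 bp
  [135,142): 7 bp
  [142,152): 10 bp
  [152,157): 5 bp
  [157,168): 11 bp
  [168,173): 5 bp
  [173,188): 15 bp
  [188,203): 15 bp
  [203,212): 9 bp
  [212,213): 1 bp
  [213,230): 17 bp
  [230,239): 9 bp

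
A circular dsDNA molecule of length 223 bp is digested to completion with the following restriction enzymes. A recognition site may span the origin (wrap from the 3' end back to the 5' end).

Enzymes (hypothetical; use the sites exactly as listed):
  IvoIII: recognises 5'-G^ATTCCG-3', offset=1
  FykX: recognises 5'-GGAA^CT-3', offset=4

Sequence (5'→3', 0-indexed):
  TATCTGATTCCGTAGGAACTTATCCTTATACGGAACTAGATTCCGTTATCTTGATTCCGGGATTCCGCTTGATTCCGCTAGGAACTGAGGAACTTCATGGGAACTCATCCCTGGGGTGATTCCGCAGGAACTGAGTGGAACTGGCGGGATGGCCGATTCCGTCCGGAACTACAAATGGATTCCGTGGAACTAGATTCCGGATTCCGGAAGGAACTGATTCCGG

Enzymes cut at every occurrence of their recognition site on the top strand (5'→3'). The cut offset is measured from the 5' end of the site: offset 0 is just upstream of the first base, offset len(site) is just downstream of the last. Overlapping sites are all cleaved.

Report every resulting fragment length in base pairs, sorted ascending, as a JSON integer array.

[3,4,4,7,8,8,10,10,10,11,11,12,12,13,13,13,13,14,15,15,17]

Per-enzyme occurrences:
  IvoIII (GATTCCG, off=1): starts [5, 38, 52, 60, 70, 117, 154, 177, 192, 199, 215] → cuts [6, 39, 53, 61, 71, 118, 155, 178, 193, 200, 216]
  FykX (GGAACT, off=4): starts [14, 31, 80, 88, 99, 126, 136, 164, 185, 209] → cuts [18, 35, 84, 92, 103, 130, 140, 168, 189, 213]

Pooled cuts: [6, 18, 35, 39, 53, 61, 71, 84, 92, 103, 118, 130, 140, 155, 168, 178, 189, 193, 200, 213, 216]

Fragments:
  6→18: 12 bp
  18→35: 17 bp
  35→39: 4 bp
  39→53: 14 bp
  53→61: 8 bp
  61→71: 10 bp
  71→84: 13 bp
  84→92: 8 bp
  92→103: 11 bp
  103→118: 15 bp
  118→130: 12 bp
  130→140: 10 bp
  140→155: 15 bp
  155→168: 13 bp
  168→178: 10 bp
  178→189: 11 bp
  189→193: 4 bp
  193→200: 7 bp
  200→213: 13 bp
  213→216: 3 bp
  216→6 (wrap): 223-216+6 = 13 bp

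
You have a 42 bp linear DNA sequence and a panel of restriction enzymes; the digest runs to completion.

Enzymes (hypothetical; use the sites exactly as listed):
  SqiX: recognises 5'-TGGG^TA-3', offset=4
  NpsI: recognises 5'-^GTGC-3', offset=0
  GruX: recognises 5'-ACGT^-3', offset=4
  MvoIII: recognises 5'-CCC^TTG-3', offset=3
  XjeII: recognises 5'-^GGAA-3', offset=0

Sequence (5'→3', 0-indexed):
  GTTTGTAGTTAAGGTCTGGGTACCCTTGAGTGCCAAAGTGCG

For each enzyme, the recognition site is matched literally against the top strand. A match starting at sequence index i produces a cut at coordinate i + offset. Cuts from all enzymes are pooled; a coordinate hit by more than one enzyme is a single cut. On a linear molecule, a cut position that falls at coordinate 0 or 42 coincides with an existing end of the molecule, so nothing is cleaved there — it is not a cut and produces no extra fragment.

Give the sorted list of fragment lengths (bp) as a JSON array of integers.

[4,5,5,8,20]

Site scan:
  SqiX (TGGGTA, off=4): starts [16] → cuts [20]
  NpsI (GTGC, off=0): starts [29, 37] → cuts [29, 37]
  GruX (ACGT, off=4): no sites
  MvoIII (CCCTTG, off=3): starts [22] → cuts [25]
  XjeII (GGAA, off=0): no sites

All cut coordinates (distinct, sorted): [20, 25, 29, 37]

Fragment lengths:
  [0,20): 20 bp
  [20,25): 5 bp
  [25,29): 4 bp
  [29,37): 8 bp
  [37,42): 5 bp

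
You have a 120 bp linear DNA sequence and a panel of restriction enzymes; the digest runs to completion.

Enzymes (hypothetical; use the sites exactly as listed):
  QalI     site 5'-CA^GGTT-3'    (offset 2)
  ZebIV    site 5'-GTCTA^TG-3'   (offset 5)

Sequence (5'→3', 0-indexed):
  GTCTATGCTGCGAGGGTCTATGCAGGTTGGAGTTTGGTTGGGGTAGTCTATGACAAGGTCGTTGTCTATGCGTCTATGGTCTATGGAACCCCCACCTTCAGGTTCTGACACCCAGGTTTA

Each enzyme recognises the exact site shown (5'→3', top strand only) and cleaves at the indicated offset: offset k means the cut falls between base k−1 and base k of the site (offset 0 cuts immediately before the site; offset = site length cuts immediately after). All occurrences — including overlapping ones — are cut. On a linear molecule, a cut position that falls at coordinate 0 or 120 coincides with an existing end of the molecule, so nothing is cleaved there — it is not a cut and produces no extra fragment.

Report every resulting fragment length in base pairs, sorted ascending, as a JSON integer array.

Per-enzyme occurrences:
  QalI CAGGTT/2: at [22, 98, 112] ⇒ [24, 100, 114]
  ZebIV GTCTATG/5: at [0, 15, 45, 63, 71, 78] ⇒ [5, 20, 50, 68, 76, 83]

Pooled cuts: [5, 20, 24, 50, 68, 76, 83, 100, 114]

Fragment lengths:
  [0,5): 5 bp
  [5,20): 15 bp
  [20,24): 4 bp
  [24,50): 26 bp
  [50,68): 18 bp
  [68,76): 8 bp
  [76,83): 7 bp
  [83,100): 17 bp
  [100,114): 14 bp
  [114,120): 6 bp

[4,5,6,7,8,14,15,17,18,26]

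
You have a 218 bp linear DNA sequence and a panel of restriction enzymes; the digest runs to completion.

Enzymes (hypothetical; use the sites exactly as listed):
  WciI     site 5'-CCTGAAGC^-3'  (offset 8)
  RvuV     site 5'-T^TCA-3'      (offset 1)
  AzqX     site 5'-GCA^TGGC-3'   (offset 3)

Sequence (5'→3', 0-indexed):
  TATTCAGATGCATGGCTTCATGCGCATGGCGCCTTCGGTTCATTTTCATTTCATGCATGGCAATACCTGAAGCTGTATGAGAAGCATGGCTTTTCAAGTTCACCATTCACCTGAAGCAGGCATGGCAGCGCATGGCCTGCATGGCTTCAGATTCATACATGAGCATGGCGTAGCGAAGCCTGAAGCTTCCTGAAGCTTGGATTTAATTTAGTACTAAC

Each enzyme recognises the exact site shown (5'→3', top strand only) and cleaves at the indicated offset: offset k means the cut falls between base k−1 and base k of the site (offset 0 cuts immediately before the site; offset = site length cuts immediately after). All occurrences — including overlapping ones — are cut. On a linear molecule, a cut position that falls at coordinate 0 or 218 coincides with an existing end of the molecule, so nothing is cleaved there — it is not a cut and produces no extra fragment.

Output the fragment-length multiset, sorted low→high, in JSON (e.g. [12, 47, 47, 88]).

[3,5,5,5,5,6,6,6,7,7,7,9,9,9,10,10,11,13,13,13,16,21,22]

Scan for sites:
  WciI (CCTGAAGC, off=8): starts [65, 109, 178, 188] → cuts [73, 117, 186, 196]
  RvuV (TTCA, off=1): starts [2, 16, 38, 44, 49, 92, 98, 105, 145, 151] → cuts [3, 17, 39, 45, 50, 93, 99, 106, 146, 152]
  AzqX (GCATGGC, off=3): starts [9, 23, 54, 83, 119, 129, 138, 162] → cuts [12, 26, 57, 86, 122, 132, 141, 165]

Pooled cuts: [3, 12, 17, 26, 39, 45, 50, 57, 73, 86, 93, 99, 106, 117, 122, 132, 141, 146, 152, 165, 186, 196]

Fragment lengths:
  [0,3): 3 bp
  [3,12): 9 bp
  [12,17): 5 bp
  [17,26): 9 bp
  [26,39): 13 bp
  [39,45): 6 bp
  [45,50): 5 bp
  [50,57): 7 bp
  [57,73): 16 bp
  [73,86): 13 bp
  [86,93): 7 bp
  [93,99): 6 bp
  [99,106): 7 bp
  [106,117): 11 bp
  [117,122): 5 bp
  [122,132): 10 bp
  [132,141): 9 bp
  [141,146): 5 bp
  [146,152): 6 bp
  [152,165): 13 bp
  [165,186): 21 bp
  [186,196): 10 bp
  [196,218): 22 bp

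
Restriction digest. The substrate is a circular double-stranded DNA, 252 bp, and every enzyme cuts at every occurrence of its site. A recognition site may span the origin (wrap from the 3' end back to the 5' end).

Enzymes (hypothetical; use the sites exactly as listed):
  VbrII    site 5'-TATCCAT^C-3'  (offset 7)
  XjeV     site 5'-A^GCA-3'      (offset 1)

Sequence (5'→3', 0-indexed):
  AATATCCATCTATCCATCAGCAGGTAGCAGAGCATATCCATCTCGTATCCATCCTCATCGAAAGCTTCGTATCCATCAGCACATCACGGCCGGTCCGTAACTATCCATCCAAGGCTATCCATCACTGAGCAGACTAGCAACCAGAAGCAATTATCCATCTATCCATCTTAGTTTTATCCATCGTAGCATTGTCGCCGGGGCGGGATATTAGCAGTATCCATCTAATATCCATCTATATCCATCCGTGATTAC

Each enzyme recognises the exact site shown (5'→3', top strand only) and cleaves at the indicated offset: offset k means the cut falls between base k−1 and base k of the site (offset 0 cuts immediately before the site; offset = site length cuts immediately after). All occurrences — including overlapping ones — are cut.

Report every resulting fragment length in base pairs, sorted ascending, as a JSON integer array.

[2,2,4,5,6,7,8,8,8,10,10,10,11,11,11,12,14,15,19,24,25,30]

Scan for sites:
  VbrII (TATCCATC, off=7): starts [2, 10, 34, 45, 69, 101, 115, 151, 159, 174, 214, 225, 235] → cuts [9, 17, 41, 52, 76, 108, 122, 158, 166, 181, 221, 232, 242]
  XjeV (AGCA, off=1): starts [18, 25, 30, 77, 127, 135, 145, 184, 209] → cuts [19, 26, 31, 78, 128, 136, 146, 185, 210]

All cut coordinates (distinct, sorted): [9, 17, 19, 26, 31, 41, 52, 76, 78, 108, 122, 128, 136, 146, 158, 166, 181, 185, 210, 221, 232, 242]

Fragments:
  9→17: 8 bp
  17→19: 2 bp
  19→26: 7 bp
  26→31: 5 bp
  31→41: 10 bp
  41→52: 11 bp
  52→76: 24 bp
  76→78: 2 bp
  78→108: 30 bp
  108→122: 14 bp
  122→128: 6 bp
  128→136: 8 bp
  136→146: 10 bp
  146→158: 12 bp
  158→166: 8 bp
  166→181: 15 bp
  181→185: 4 bp
  185→210: 25 bp
  210→221: 11 bp
  221→232: 11 bp
  232→242: 10 bp
  242→9 (wrap): 252-242+9 = 19 bp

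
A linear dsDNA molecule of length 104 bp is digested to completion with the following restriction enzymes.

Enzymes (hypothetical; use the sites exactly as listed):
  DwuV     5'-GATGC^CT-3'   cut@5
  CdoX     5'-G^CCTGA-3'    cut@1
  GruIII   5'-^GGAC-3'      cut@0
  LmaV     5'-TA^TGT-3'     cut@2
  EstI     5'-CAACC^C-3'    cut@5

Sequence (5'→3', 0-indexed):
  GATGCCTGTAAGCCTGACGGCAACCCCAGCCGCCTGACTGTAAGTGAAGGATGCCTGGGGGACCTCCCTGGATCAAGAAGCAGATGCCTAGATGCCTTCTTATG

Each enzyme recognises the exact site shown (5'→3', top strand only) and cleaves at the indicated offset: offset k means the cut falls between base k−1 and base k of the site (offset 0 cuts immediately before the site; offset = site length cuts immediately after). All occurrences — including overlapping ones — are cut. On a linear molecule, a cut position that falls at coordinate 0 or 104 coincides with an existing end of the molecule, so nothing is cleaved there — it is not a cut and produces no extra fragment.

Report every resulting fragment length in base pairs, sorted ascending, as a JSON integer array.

[5,5,7,7,8,9,13,22,28]

Per-enzyme occurrences:
  DwuV (GATGCCT, off=5): starts [0, 49, 82, 90] → cuts [5, 54, 87, 95]
  CdoX (GCCTGA, off=1): starts [11, 31] → cuts [12, 32]
  GruIII (GGAC, off=0): starts [59] → cuts [59]
  LmaV (TATGT, off=2): no sites
  EstI (CAACCC, off=5): starts [20] → cuts [25]

Pooled cuts: [5, 12, 25, 32, 54, 59, 87, 95]

Fragment lengths:
  [0,5): 5 bp
  [5,12): 7 bp
  [12,25): 13 bp
  [25,32): 7 bp
  [32,54): 22 bp
  [54,59): 5 bp
  [59,87): 28 bp
  [87,95): 8 bp
  [95,104): 9 bp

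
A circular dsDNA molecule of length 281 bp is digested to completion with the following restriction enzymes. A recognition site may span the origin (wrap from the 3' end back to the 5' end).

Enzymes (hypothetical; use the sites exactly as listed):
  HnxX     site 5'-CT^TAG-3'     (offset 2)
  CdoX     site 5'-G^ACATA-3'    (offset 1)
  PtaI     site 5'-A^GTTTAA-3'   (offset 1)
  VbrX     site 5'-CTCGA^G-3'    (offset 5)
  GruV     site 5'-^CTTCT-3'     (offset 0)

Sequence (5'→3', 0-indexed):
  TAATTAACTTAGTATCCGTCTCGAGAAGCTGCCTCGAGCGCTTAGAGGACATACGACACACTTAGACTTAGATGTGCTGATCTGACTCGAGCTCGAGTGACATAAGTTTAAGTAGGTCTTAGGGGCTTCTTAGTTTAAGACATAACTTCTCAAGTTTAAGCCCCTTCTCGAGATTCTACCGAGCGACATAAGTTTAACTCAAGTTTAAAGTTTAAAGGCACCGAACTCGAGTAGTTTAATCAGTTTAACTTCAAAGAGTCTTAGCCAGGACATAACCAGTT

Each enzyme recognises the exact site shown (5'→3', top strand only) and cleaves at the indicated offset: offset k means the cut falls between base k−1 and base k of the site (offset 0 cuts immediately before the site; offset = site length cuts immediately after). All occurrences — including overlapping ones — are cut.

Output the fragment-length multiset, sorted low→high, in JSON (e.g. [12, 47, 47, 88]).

[2,3,3,5,5,6,6,6,6,6,6,6,7,7,8,8,8,9,9,10,11,12,13,14,14,14,15,19,21,22]

Site scan:
  HnxX (CTTAG, off=2): starts [7, 40, 60, 66, 117, 128, 259] → cuts [9, 42, 62, 68, 119, 130, 261]
  CdoX (GACATA, off=1): starts [47, 98, 138, 184, 268] → cuts [48, 99, 139, 185, 269]
  PtaI (AGTTTAA, off=1): starts [104, 131, 152, 190, 201, 208, 232, 241, 277] → cuts [105, 132, 153, 191, 202, 209, 233, 242, 278]
  VbrX (CTCGAG, off=5): starts [19, 32, 85, 91, 166, 225] → cuts [24, 37, 90, 96, 171, 230]
  GruV (CTTCT, off=0): starts [125, 145, 163] → cuts [125, 145, 163]

Pooled cuts: [9, 24, 37, 42, 48, 62, 68, 90, 96, 99, 105, 119, 125, 130, 132, 139, 145, 153, 163, 171, 185, 191, 202, 209, 230, 233, 242, 261, 269, 278]

Fragment lengths:
  9→24: 15 bp
  24→37: 13 bp
  37→42: 5 bp
  42→48: 6 bp
  48→62: 14 bp
  62→68: 6 bp
  68→90: 22 bp
  90→96: 6 bp
  96→99: 3 bp
  99→105: 6 bp
  105→119: 14 bp
  119→125: 6 bp
  125→130: 5 bp
  130→132: 2 bp
  132→139: 7 bp
  139→145: 6 bp
  145→153: 8 bp
  153→163: 10 bp
  163→171: 8 bp
  171→185: 14 bp
  185→191: 6 bp
  191→202: 11 bp
  202→209: 7 bp
  209→230: 21 bp
  230→233: 3 bp
  233→242: 9 bp
  242→261: 19 bp
  261→269: 8 bp
  269→278: 9 bp
  278→9 (wrap): 281-278+9 = 12 bp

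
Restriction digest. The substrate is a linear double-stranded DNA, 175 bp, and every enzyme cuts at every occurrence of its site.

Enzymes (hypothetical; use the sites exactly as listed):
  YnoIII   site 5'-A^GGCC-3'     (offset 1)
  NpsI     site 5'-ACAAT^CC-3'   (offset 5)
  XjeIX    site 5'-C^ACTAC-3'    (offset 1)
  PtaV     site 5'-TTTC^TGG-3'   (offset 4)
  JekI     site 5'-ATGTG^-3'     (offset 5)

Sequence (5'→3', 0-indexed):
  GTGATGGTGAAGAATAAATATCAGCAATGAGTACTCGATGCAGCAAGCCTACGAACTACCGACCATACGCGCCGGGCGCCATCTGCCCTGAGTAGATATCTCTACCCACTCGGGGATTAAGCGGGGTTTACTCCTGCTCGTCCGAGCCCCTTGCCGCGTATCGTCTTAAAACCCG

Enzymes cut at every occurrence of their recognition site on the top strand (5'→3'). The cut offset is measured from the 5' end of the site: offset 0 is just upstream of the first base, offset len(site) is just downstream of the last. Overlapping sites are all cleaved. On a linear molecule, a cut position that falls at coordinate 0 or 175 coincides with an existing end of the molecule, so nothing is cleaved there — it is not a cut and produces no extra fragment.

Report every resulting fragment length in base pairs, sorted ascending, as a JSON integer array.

Per-enzyme occurrences:
  YnoIII (AGGCC, off=1): no sites
  NpsI (ACAATCC, off=5): no sites
  XjeIX (CACTAC, off=1): no sites
  PtaV (TTTCTGG, off=4): no sites
  JekI (ATGTG, off=5): no sites

All cut coordinates (distinct, sorted): ∅

Fragments:
  no cuts → one linear fragment of 175 bp

[175]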